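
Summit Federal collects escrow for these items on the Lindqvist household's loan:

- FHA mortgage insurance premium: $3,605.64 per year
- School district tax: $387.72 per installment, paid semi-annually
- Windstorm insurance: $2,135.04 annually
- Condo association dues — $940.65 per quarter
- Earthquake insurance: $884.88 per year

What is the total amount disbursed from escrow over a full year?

$11,163.60

FHA mortgage insurance premium: $3,605.64
School district tax: $387.72 × 2 = $775.44
Windstorm insurance: $2,135.04
Condo association dues: $940.65 × 4 = $3,762.60
Earthquake insurance: $884.88
Total per year = $11,163.60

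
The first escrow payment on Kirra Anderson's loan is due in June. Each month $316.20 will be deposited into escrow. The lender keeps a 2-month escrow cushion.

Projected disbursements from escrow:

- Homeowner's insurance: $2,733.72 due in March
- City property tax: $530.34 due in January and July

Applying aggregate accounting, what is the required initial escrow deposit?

$1,264.80

Cushion = 2 × $316.20 = $632.40
Trial balance (start $0, +$316.20 each month, − disbursements):
  Jun: +$316.20 → $316.20
  Jul: +$316.20 − $530.34 → $102.06
  Aug: +$316.20 → $418.26
  Sep: +$316.20 → $734.46
  Oct: +$316.20 → $1,050.66
  Nov: +$316.20 → $1,366.86
  Dec: +$316.20 → $1,683.06
  Jan: +$316.20 − $530.34 → $1,468.92
  Feb: +$316.20 → $1,785.12
  Mar: +$316.20 − $2,733.72 → -$632.40
  Apr: +$316.20 → -$316.20
  May: +$316.20 → $0.00
Lowest trial balance = -$632.40 (Mar)
Initial deposit = cushion − low point = $632.40 − (-$632.40) = $1,264.80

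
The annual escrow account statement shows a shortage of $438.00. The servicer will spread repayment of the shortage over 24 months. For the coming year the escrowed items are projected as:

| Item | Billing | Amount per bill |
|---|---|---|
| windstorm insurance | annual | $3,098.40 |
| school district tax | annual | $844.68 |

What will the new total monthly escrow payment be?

$346.84

Windstorm insurance — $3,098.40 per year
School district tax — $844.68 per year
Combined annual = $3,943.08
Base monthly escrow = $3,943.08 ÷ 12 = $328.59
Shortage spread = $438.00 / 24 = $18.25/mo
New monthly escrow = $328.59 + $18.25 = $346.84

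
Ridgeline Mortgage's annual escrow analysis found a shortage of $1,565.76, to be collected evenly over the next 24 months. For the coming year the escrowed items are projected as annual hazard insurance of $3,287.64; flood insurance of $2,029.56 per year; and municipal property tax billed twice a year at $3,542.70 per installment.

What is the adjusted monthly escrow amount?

$1,098.79

Hazard insurance = $3,287.64 annually
Flood insurance = $2,029.56 annually
Municipal property tax = $3,542.70 × 2 = $7,085.40 annually
Total annual escrow = $12,402.60
Monthly escrow = $12,402.60 / 12 = $1,033.55
Shortage per month = $1,565.76 ÷ 24 = $65.24
Adjusted monthly = $1,033.55 + $65.24 = $1,098.79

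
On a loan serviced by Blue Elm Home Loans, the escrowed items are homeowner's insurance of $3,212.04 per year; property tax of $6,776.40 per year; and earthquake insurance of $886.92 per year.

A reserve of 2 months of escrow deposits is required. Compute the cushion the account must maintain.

Homeowner's insurance = $3,212.04 per year
Property tax = $6,776.40 per year
Earthquake insurance = $886.92 per year
Total per year = $3,212.04 + $6,776.40 + $886.92 = $10,875.36
Monthly = $10,875.36 ÷ 12 = $906.28
Cushion = 2 × $906.28 = $1,812.56

$1,812.56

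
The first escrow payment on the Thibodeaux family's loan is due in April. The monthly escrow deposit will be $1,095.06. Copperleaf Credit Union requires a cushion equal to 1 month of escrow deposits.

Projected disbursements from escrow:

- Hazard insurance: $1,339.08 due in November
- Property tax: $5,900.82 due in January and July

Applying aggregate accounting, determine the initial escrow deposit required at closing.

Cushion = 1 × $1,095.06 = $1,095.06
Trial balance (start $0, +$1,095.06 each month, − disbursements):
  Apr: +$1,095.06 → $1,095.06
  May: +$1,095.06 → $2,190.12
  Jun: +$1,095.06 → $3,285.18
  Jul: +$1,095.06 − $5,900.82 → -$1,520.58
  Aug: +$1,095.06 → -$425.52
  Sep: +$1,095.06 → $669.54
  Oct: +$1,095.06 → $1,764.60
  Nov: +$1,095.06 − $1,339.08 → $1,520.58
  Dec: +$1,095.06 → $2,615.64
  Jan: +$1,095.06 − $5,900.82 → -$2,190.12
  Feb: +$1,095.06 → -$1,095.06
  Mar: +$1,095.06 → $0.00
Lowest trial balance = -$2,190.12 (Jan)
Initial deposit = cushion − low point = $1,095.06 − (-$2,190.12) = $3,285.18

$3,285.18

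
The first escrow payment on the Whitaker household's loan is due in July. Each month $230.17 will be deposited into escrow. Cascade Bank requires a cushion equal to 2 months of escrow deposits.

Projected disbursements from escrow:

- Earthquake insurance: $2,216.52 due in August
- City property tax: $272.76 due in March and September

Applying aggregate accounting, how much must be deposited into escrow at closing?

$2,259.11

Cushion = 2 × $230.17 = $460.34
Trial balance (start $0, +$230.17 each month, − disbursements):
  Jul: +$230.17 → $230.17
  Aug: +$230.17 − $2,216.52 → -$1,756.18
  Sep: +$230.17 − $272.76 → -$1,798.77
  Oct: +$230.17 → -$1,568.60
  Nov: +$230.17 → -$1,338.43
  Dec: +$230.17 → -$1,108.26
  Jan: +$230.17 → -$878.09
  Feb: +$230.17 → -$647.92
  Mar: +$230.17 − $272.76 → -$690.51
  Apr: +$230.17 → -$460.34
  May: +$230.17 → -$230.17
  Jun: +$230.17 → $0.00
Lowest trial balance = -$1,798.77 (Sep)
Initial deposit = cushion − low point = $460.34 − (-$1,798.77) = $2,259.11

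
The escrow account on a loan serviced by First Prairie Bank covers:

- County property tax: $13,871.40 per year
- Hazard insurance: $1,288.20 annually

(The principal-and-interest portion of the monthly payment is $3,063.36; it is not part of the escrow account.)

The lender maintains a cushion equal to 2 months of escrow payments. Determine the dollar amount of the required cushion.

County property tax = $13,871.40
Hazard insurance = $1,288.20
Annual escrow total = $13,871.40 + $1,288.20 = $15,159.60
Per month = $15,159.60 ÷ 12 = $1,263.30
Cushion = 2 × $1,263.30 = $2,526.60

$2,526.60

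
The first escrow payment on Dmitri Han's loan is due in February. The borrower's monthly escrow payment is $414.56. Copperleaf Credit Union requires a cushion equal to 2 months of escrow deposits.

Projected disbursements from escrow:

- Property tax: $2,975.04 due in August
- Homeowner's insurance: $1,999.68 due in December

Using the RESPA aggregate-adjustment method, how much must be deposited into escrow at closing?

Cushion = 2 × $414.56 = $829.12
Trial balance (start $0, +$414.56 each month, − disbursements):
  Feb: +$414.56 → $414.56
  Mar: +$414.56 → $829.12
  Apr: +$414.56 → $1,243.68
  May: +$414.56 → $1,658.24
  Jun: +$414.56 → $2,072.80
  Jul: +$414.56 → $2,487.36
  Aug: +$414.56 − $2,975.04 → -$73.12
  Sep: +$414.56 → $341.44
  Oct: +$414.56 → $756.00
  Nov: +$414.56 → $1,170.56
  Dec: +$414.56 − $1,999.68 → -$414.56
  Jan: +$414.56 → $0.00
Lowest trial balance = -$414.56 (Dec)
Initial deposit = cushion − low point = $829.12 − (-$414.56) = $1,243.68

$1,243.68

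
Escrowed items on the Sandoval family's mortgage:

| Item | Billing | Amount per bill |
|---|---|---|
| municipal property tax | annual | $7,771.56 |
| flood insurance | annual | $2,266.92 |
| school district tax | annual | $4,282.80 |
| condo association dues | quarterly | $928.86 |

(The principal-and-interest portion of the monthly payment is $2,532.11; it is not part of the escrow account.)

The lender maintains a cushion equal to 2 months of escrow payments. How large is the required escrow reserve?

$3,006.12

Municipal property tax: $7,771.56/yr
Flood insurance: $2,266.92/yr
School district tax: $4,282.80/yr
Condo association dues: $928.86 × 4 = $3,715.44/yr
Total per year = $7,771.56 + $2,266.92 + $4,282.80 + $3,715.44 = $18,036.72
Monthly = $18,036.72 / 12 = $1,503.06
Cushion = 2 × $1,503.06 = $3,006.12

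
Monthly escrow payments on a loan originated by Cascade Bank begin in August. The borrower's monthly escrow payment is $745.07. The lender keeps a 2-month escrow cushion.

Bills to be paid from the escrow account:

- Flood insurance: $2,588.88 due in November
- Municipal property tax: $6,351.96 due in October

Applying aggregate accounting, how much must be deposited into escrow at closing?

Cushion = 2 × $745.07 = $1,490.14
Trial balance (start $0, +$745.07 each month, − disbursements):
  Aug: +$745.07 → $745.07
  Sep: +$745.07 → $1,490.14
  Oct: +$745.07 − $6,351.96 → -$4,116.75
  Nov: +$745.07 − $2,588.88 → -$5,960.56
  Dec: +$745.07 → -$5,215.49
  Jan: +$745.07 → -$4,470.42
  Feb: +$745.07 → -$3,725.35
  Mar: +$745.07 → -$2,980.28
  Apr: +$745.07 → -$2,235.21
  May: +$745.07 → -$1,490.14
  Jun: +$745.07 → -$745.07
  Jul: +$745.07 → $0.00
Lowest trial balance = -$5,960.56 (Nov)
Initial deposit = cushion − low point = $1,490.14 − (-$5,960.56) = $7,450.70

$7,450.70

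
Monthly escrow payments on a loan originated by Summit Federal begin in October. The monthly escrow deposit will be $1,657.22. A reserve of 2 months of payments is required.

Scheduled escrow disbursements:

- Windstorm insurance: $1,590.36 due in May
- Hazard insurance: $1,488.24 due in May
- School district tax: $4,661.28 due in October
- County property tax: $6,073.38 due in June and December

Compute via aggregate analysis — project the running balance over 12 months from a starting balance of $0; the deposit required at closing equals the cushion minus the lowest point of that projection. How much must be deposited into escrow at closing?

Cushion = 2 × $1,657.22 = $3,314.44
Trial balance (start $0, +$1,657.22 each month, − disbursements):
  Oct: +$1,657.22 − $4,661.28 → -$3,004.06
  Nov: +$1,657.22 → -$1,346.84
  Dec: +$1,657.22 − $6,073.38 → -$5,763.00
  Jan: +$1,657.22 → -$4,105.78
  Feb: +$1,657.22 → -$2,448.56
  Mar: +$1,657.22 → -$791.34
  Apr: +$1,657.22 → $865.88
  May: +$1,657.22 − $3,078.60 → -$555.50
  Jun: +$1,657.22 − $6,073.38 → -$4,971.66
  Jul: +$1,657.22 → -$3,314.44
  Aug: +$1,657.22 → -$1,657.22
  Sep: +$1,657.22 → $0.00
Lowest trial balance = -$5,763.00 (Dec)
Initial deposit = cushion − low point = $3,314.44 − (-$5,763.00) = $9,077.44

$9,077.44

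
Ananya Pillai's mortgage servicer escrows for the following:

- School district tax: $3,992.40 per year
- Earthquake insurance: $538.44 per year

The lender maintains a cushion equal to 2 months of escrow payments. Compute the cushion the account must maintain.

School district tax: $3,992.40/yr
Earthquake insurance: $538.44/yr
Yearly total = $4,530.84
Monthly escrow = $4,530.84 / 12 = $377.57
Required cushion = 2 × $377.57 = $755.14

$755.14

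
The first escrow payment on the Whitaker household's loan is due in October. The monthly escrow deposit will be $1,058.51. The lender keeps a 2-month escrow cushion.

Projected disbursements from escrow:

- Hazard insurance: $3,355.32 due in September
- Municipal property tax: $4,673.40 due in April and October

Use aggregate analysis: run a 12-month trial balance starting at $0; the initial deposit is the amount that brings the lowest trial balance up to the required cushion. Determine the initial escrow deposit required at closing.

$5,731.91

Cushion = 2 × $1,058.51 = $2,117.02
Trial balance (start $0, +$1,058.51 each month, − disbursements):
  Oct: +$1,058.51 − $4,673.40 → -$3,614.89
  Nov: +$1,058.51 → -$2,556.38
  Dec: +$1,058.51 → -$1,497.87
  Jan: +$1,058.51 → -$439.36
  Feb: +$1,058.51 → $619.15
  Mar: +$1,058.51 → $1,677.66
  Apr: +$1,058.51 − $4,673.40 → -$1,937.23
  May: +$1,058.51 → -$878.72
  Jun: +$1,058.51 → $179.79
  Jul: +$1,058.51 → $1,238.30
  Aug: +$1,058.51 → $2,296.81
  Sep: +$1,058.51 − $3,355.32 → $0.00
Lowest trial balance = -$3,614.89 (Oct)
Initial deposit = cushion − low point = $2,117.02 − (-$3,614.89) = $5,731.91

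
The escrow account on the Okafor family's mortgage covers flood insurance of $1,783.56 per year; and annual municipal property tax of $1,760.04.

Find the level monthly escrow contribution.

$295.30

Flood insurance — $1,783.56
Municipal property tax — $1,760.04
Total per year = $3,543.60
Monthly = $3,543.60 / 12 = $295.30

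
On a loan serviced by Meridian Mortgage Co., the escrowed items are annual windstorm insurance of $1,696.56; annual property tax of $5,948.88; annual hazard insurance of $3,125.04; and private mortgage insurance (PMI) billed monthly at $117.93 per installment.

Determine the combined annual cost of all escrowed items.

$12,185.64

Windstorm insurance: $1,696.56 per year
Property tax: $5,948.88 per year
Hazard insurance: $3,125.04 per year
Private mortgage insurance (PMI): $117.93 × 12 = $1,415.16 per year
Yearly total = $12,185.64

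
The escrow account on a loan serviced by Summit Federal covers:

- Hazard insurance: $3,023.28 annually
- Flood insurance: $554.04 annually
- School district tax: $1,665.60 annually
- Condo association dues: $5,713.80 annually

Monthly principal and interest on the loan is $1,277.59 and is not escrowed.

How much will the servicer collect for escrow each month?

$913.06

Hazard insurance — $3,023.28
Flood insurance — $554.04
School district tax — $1,665.60
Condo association dues — $5,713.80
Annual escrow total = $10,956.72
Monthly = $10,956.72 / 12 = $913.06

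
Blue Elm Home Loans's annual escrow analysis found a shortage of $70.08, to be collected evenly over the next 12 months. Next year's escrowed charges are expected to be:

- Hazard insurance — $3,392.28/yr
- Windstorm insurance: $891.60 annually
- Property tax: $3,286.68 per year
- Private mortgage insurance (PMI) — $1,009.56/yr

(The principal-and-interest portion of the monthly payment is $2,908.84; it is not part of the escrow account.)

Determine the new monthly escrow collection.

$720.85

Hazard insurance: $3,392.28 per year
Windstorm insurance: $891.60 per year
Property tax: $3,286.68 per year
Private mortgage insurance (PMI): $1,009.56 per year
Combined annual = $3,392.28 + $891.60 + $3,286.68 + $1,009.56 = $8,580.12
Per month = $8,580.12 / 12 = $715.01
Monthly shortage recovery: $70.08 ÷ 12 = $5.84
New monthly escrow = $715.01 + $5.84 = $720.85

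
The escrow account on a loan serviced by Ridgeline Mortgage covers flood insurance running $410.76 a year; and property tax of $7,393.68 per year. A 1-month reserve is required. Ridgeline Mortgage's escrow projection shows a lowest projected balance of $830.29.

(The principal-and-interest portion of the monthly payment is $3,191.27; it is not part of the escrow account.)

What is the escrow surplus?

Flood insurance — $410.76
Property tax — $7,393.68
Total annual escrow = $410.76 + $7,393.68 = $7,804.44
Monthly = $7,804.44 ÷ 12 = $650.37
Required cushion = 1 × $650.37 = $650.37
Surplus = $830.29 − $650.37 = $179.92

$179.92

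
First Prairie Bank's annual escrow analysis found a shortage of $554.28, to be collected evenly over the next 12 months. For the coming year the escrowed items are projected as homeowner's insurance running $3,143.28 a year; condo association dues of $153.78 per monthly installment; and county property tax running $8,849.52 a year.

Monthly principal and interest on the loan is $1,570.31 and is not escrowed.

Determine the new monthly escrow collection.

$1,199.37

Homeowner's insurance: $3,143.28 annually
Condo association dues: $153.78 × 12 = $1,845.36 annually
County property tax: $8,849.52 annually
Total per year = $13,838.16
Monthly = $13,838.16 / 12 = $1,153.18
Monthly shortage recovery: $554.28 ÷ 12 = $46.19
New monthly escrow = $1,153.18 + $46.19 = $1,199.37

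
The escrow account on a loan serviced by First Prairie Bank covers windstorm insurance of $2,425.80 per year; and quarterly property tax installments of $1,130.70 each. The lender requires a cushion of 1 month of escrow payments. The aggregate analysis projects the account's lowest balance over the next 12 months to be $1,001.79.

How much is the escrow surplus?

Windstorm insurance — $2,425.80 annually
Property tax — $1,130.70 × 4 = $4,522.80 annually
Total per year = $2,425.80 + $4,522.80 = $6,948.60
Monthly = $6,948.60 ÷ 12 = $579.05
Required reserve = 1 × $579.05 = $579.05
Surplus = $1,001.79 − $579.05 = $422.74

$422.74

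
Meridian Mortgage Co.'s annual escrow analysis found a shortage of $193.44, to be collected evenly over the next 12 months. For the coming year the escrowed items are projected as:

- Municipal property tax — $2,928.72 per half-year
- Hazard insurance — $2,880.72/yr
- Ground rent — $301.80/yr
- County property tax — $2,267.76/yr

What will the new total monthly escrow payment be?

Municipal property tax — $2,928.72 × 2 = $5,857.44
Hazard insurance — $2,880.72
Ground rent — $301.80
County property tax — $2,267.76
Combined annual = $5,857.44 + $2,880.72 + $301.80 + $2,267.76 = $11,307.72
Monthly escrow = $11,307.72 / 12 = $942.31
Monthly shortage recovery: $193.44 / 12 = $16.12
New monthly escrow = $942.31 + $16.12 = $958.43

$958.43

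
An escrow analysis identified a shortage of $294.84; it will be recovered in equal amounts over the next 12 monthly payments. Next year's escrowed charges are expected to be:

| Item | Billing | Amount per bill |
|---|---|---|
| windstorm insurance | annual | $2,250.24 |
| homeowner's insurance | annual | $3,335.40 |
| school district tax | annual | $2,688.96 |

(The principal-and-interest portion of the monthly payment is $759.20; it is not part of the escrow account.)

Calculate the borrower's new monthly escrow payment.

$714.12

Windstorm insurance — $2,250.24 annually
Homeowner's insurance — $3,335.40 annually
School district tax — $2,688.96 annually
Annual escrow total = $2,250.24 + $3,335.40 + $2,688.96 = $8,274.60
Monthly escrow = $8,274.60 / 12 = $689.55
Shortage spread = $294.84 / 12 = $24.57/mo
New monthly escrow = $689.55 + $24.57 = $714.12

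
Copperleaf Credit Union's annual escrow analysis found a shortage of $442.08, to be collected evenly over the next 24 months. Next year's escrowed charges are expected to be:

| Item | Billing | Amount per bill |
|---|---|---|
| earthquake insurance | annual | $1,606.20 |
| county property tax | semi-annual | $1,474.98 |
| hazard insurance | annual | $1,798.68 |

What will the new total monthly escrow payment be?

$547.99

Earthquake insurance = $1,606.20 per year
County property tax = $1,474.98 × 2 = $2,949.96 per year
Hazard insurance = $1,798.68 per year
Total per year = $1,606.20 + $2,949.96 + $1,798.68 = $6,354.84
Base monthly escrow = $6,354.84 / 12 = $529.57
Shortage spread = $442.08 / 24 = $18.42/mo
New monthly escrow = $529.57 + $18.42 = $547.99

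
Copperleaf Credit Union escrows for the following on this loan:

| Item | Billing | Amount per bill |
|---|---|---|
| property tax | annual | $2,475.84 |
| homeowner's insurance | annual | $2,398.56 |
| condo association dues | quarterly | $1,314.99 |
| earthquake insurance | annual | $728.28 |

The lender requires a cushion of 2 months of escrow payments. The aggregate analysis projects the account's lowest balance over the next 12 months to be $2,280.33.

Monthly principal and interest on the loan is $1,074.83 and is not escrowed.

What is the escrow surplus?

Property tax: $2,475.84/yr
Homeowner's insurance: $2,398.56/yr
Condo association dues: $1,314.99 × 4 = $5,259.96/yr
Earthquake insurance: $728.28/yr
Total annual escrow = $2,475.84 + $2,398.56 + $5,259.96 + $728.28 = $10,862.64
Monthly escrow = $10,862.64 ÷ 12 = $905.22
Required reserve = 2 × $905.22 = $1,810.44
Surplus = $2,280.33 − $1,810.44 = $469.89

$469.89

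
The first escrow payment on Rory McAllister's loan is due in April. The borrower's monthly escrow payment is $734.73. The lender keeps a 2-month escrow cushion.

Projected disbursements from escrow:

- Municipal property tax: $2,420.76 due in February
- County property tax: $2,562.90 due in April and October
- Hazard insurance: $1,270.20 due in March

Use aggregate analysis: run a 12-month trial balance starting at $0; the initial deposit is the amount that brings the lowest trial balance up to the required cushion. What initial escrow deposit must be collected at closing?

Cushion = 2 × $734.73 = $1,469.46
Trial balance (start $0, +$734.73 each month, − disbursements):
  Apr: +$734.73 − $2,562.90 → -$1,828.17
  May: +$734.73 → -$1,093.44
  Jun: +$734.73 → -$358.71
  Jul: +$734.73 → $376.02
  Aug: +$734.73 → $1,110.75
  Sep: +$734.73 → $1,845.48
  Oct: +$734.73 − $2,562.90 → $17.31
  Nov: +$734.73 → $752.04
  Dec: +$734.73 → $1,486.77
  Jan: +$734.73 → $2,221.50
  Feb: +$734.73 − $2,420.76 → $535.47
  Mar: +$734.73 − $1,270.20 → $0.00
Lowest trial balance = -$1,828.17 (Apr)
Initial deposit = cushion − low point = $1,469.46 − (-$1,828.17) = $3,297.63

$3,297.63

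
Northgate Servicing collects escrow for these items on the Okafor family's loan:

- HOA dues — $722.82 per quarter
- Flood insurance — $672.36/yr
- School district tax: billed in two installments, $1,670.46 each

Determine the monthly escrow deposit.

HOA dues: $722.82 × 4 = $2,891.28/yr
Flood insurance: $672.36/yr
School district tax: $1,670.46 × 2 = $3,340.92/yr
Total annual escrow = $2,891.28 + $672.36 + $3,340.92 = $6,904.56
Monthly escrow = $6,904.56 / 12 = $575.38

$575.38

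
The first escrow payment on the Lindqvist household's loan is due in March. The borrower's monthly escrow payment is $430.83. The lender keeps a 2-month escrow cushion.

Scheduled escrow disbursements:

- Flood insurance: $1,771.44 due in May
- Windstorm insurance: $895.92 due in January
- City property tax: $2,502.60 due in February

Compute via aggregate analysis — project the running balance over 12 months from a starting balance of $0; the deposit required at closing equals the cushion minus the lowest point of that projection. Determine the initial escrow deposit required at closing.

$1,340.61

Cushion = 2 × $430.83 = $861.66
Trial balance (start $0, +$430.83 each month, − disbursements):
  Mar: +$430.83 → $430.83
  Apr: +$430.83 → $861.66
  May: +$430.83 − $1,771.44 → -$478.95
  Jun: +$430.83 → -$48.12
  Jul: +$430.83 → $382.71
  Aug: +$430.83 → $813.54
  Sep: +$430.83 → $1,244.37
  Oct: +$430.83 → $1,675.20
  Nov: +$430.83 → $2,106.03
  Dec: +$430.83 → $2,536.86
  Jan: +$430.83 − $895.92 → $2,071.77
  Feb: +$430.83 − $2,502.60 → $0.00
Lowest trial balance = -$478.95 (May)
Initial deposit = cushion − low point = $861.66 − (-$478.95) = $1,340.61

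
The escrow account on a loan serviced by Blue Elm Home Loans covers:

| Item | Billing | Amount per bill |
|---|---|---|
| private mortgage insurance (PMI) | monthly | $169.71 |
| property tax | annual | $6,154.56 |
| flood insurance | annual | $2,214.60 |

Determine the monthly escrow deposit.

Private mortgage insurance (PMI) = $169.71 × 12 = $2,036.52/yr
Property tax = $6,154.56/yr
Flood insurance = $2,214.60/yr
Combined annual = $10,405.68
Monthly escrow = $10,405.68 / 12 = $867.14

$867.14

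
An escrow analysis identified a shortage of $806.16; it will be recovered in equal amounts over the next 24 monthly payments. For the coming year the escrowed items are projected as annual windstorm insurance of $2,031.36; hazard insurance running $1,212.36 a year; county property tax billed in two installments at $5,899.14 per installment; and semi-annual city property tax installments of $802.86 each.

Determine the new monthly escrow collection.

$1,420.90

Windstorm insurance = $2,031.36/yr
Hazard insurance = $1,212.36/yr
County property tax = $5,899.14 × 2 = $11,798.28/yr
City property tax = $802.86 × 2 = $1,605.72/yr
Annual escrow total = $2,031.36 + $1,212.36 + $11,798.28 + $1,605.72 = $16,647.72
Monthly = $16,647.72 / 12 = $1,387.31
Shortage per month = $806.16 / 24 = $33.59
Adjusted monthly = $1,387.31 + $33.59 = $1,420.90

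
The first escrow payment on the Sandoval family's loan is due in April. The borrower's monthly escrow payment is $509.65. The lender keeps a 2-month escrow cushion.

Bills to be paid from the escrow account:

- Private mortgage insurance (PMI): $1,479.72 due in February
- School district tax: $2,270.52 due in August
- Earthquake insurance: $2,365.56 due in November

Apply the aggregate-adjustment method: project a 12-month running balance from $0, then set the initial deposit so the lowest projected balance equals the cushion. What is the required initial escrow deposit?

$1,578.18

Cushion = 2 × $509.65 = $1,019.30
Trial balance (start $0, +$509.65 each month, − disbursements):
  Apr: +$509.65 → $509.65
  May: +$509.65 → $1,019.30
  Jun: +$509.65 → $1,528.95
  Jul: +$509.65 → $2,038.60
  Aug: +$509.65 − $2,270.52 → $277.73
  Sep: +$509.65 → $787.38
  Oct: +$509.65 → $1,297.03
  Nov: +$509.65 − $2,365.56 → -$558.88
  Dec: +$509.65 → -$49.23
  Jan: +$509.65 → $460.42
  Feb: +$509.65 − $1,479.72 → -$509.65
  Mar: +$509.65 → $0.00
Lowest trial balance = -$558.88 (Nov)
Initial deposit = cushion − low point = $1,019.30 − (-$558.88) = $1,578.18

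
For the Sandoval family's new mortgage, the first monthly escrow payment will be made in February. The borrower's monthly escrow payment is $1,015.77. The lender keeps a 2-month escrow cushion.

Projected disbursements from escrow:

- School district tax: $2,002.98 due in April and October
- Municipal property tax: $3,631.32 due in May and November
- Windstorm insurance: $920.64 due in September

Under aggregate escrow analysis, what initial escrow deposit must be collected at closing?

Cushion = 2 × $1,015.77 = $2,031.54
Trial balance (start $0, +$1,015.77 each month, − disbursements):
  Feb: +$1,015.77 → $1,015.77
  Mar: +$1,015.77 → $2,031.54
  Apr: +$1,015.77 − $2,002.98 → $1,044.33
  May: +$1,015.77 − $3,631.32 → -$1,571.22
  Jun: +$1,015.77 → -$555.45
  Jul: +$1,015.77 → $460.32
  Aug: +$1,015.77 → $1,476.09
  Sep: +$1,015.77 − $920.64 → $1,571.22
  Oct: +$1,015.77 − $2,002.98 → $584.01
  Nov: +$1,015.77 − $3,631.32 → -$2,031.54
  Dec: +$1,015.77 → -$1,015.77
  Jan: +$1,015.77 → $0.00
Lowest trial balance = -$2,031.54 (Nov)
Initial deposit = cushion − low point = $2,031.54 − (-$2,031.54) = $4,063.08

$4,063.08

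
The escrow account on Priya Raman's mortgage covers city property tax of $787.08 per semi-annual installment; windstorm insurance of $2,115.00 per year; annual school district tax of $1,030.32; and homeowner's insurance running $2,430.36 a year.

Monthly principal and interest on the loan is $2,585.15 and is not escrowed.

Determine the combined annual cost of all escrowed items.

City property tax: $787.08 × 2 = $1,574.16 per year
Windstorm insurance: $2,115.00 per year
School district tax: $1,030.32 per year
Homeowner's insurance: $2,430.36 per year
Combined annual = $7,149.84

$7,149.84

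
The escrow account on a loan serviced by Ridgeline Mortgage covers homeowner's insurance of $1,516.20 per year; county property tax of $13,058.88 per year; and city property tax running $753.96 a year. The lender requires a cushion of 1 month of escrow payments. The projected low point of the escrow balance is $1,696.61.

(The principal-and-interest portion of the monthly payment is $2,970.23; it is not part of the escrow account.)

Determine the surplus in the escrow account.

Homeowner's insurance — $1,516.20
County property tax — $13,058.88
City property tax — $753.96
Yearly total = $1,516.20 + $13,058.88 + $753.96 = $15,329.04
Monthly = $15,329.04 / 12 = $1,277.42
Cushion = 1 × $1,277.42 = $1,277.42
Surplus = $1,696.61 − $1,277.42 = $419.19

$419.19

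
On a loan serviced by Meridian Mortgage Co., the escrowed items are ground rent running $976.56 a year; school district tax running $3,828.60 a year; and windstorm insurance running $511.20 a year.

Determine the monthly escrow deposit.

$443.03

Ground rent = $976.56 annually
School district tax = $3,828.60 annually
Windstorm insurance = $511.20 annually
Total annual escrow = $976.56 + $3,828.60 + $511.20 = $5,316.36
Per month = $5,316.36 ÷ 12 = $443.03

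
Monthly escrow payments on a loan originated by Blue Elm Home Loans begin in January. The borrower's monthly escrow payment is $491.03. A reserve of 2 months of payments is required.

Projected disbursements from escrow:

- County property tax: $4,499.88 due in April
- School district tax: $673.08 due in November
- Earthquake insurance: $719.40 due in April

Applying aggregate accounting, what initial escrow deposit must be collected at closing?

$4,237.22

Cushion = 2 × $491.03 = $982.06
Trial balance (start $0, +$491.03 each month, − disbursements):
  Jan: +$491.03 → $491.03
  Feb: +$491.03 → $982.06
  Mar: +$491.03 → $1,473.09
  Apr: +$491.03 − $5,219.28 → -$3,255.16
  May: +$491.03 → -$2,764.13
  Jun: +$491.03 → -$2,273.10
  Jul: +$491.03 → -$1,782.07
  Aug: +$491.03 → -$1,291.04
  Sep: +$491.03 → -$800.01
  Oct: +$491.03 → -$308.98
  Nov: +$491.03 − $673.08 → -$491.03
  Dec: +$491.03 → $0.00
Lowest trial balance = -$3,255.16 (Apr)
Initial deposit = cushion − low point = $982.06 − (-$3,255.16) = $4,237.22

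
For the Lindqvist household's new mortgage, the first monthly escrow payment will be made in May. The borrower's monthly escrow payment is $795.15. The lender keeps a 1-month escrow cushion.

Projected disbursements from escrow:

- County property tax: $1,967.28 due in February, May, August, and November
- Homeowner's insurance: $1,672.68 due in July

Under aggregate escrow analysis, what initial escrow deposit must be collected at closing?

Cushion = 1 × $795.15 = $795.15
Trial balance (start $0, +$795.15 each month, − disbursements):
  May: +$795.15 − $1,967.28 → -$1,172.13
  Jun: +$795.15 → -$376.98
  Jul: +$795.15 − $1,672.68 → -$1,254.51
  Aug: +$795.15 − $1,967.28 → -$2,426.64
  Sep: +$795.15 → -$1,631.49
  Oct: +$795.15 → -$836.34
  Nov: +$795.15 − $1,967.28 → -$2,008.47
  Dec: +$795.15 → -$1,213.32
  Jan: +$795.15 → -$418.17
  Feb: +$795.15 − $1,967.28 → -$1,590.30
  Mar: +$795.15 → -$795.15
  Apr: +$795.15 → $0.00
Lowest trial balance = -$2,426.64 (Aug)
Initial deposit = cushion − low point = $795.15 − (-$2,426.64) = $3,221.79

$3,221.79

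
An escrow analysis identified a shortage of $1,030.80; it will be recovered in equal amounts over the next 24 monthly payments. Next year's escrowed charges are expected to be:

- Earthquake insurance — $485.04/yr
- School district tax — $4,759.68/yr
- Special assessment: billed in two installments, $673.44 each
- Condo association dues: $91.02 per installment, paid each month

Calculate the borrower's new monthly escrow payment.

$683.27

Earthquake insurance = $485.04 annually
School district tax = $4,759.68 annually
Special assessment = $673.44 × 2 = $1,346.88 annually
Condo association dues = $91.02 × 12 = $1,092.24 annually
Total per year = $485.04 + $4,759.68 + $1,346.88 + $1,092.24 = $7,683.84
Base monthly escrow = $7,683.84 ÷ 12 = $640.32
Shortage spread = $1,030.80 ÷ 24 = $42.95/mo
Adjusted monthly = $640.32 + $42.95 = $683.27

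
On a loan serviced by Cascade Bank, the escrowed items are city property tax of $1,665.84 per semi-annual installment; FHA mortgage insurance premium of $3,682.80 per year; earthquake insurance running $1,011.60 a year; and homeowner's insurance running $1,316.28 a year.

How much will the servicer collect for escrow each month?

City property tax = $1,665.84 × 2 = $3,331.68/yr
FHA mortgage insurance premium = $3,682.80/yr
Earthquake insurance = $1,011.60/yr
Homeowner's insurance = $1,316.28/yr
Annual escrow total = $3,331.68 + $3,682.80 + $1,011.60 + $1,316.28 = $9,342.36
Per month = $9,342.36 / 12 = $778.53

$778.53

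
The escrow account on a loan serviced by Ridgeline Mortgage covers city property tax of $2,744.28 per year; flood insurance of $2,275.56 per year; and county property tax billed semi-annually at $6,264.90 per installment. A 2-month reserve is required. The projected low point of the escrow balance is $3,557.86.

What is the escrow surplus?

City property tax — $2,744.28/yr
Flood insurance — $2,275.56/yr
County property tax — $6,264.90 × 2 = $12,529.80/yr
Annual escrow total = $17,549.64
Per month = $17,549.64 ÷ 12 = $1,462.47
Required reserve = 2 × $1,462.47 = $2,924.94
Excess over cushion: $3,557.86 − $2,924.94 = $632.92

$632.92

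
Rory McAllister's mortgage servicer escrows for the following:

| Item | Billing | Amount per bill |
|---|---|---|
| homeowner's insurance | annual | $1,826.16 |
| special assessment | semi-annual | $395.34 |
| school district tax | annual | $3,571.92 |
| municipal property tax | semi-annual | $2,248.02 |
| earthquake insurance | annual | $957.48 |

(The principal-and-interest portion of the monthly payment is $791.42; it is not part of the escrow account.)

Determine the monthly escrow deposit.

$970.19

Homeowner's insurance: $1,826.16
Special assessment: $395.34 × 2 = $790.68
School district tax: $3,571.92
Municipal property tax: $2,248.02 × 2 = $4,496.04
Earthquake insurance: $957.48
Combined annual = $1,826.16 + $790.68 + $3,571.92 + $4,496.04 + $957.48 = $11,642.28
Monthly = $11,642.28 ÷ 12 = $970.19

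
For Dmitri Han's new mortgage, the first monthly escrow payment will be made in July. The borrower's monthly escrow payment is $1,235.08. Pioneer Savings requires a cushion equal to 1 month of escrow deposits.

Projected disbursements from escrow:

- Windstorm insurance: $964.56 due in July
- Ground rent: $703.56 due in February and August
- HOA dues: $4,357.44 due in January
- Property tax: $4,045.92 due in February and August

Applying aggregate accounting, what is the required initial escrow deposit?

Cushion = 1 × $1,235.08 = $1,235.08
Trial balance (start $0, +$1,235.08 each month, − disbursements):
  Jul: +$1,235.08 − $964.56 → $270.52
  Aug: +$1,235.08 − $4,749.48 → -$3,243.88
  Sep: +$1,235.08 → -$2,008.80
  Oct: +$1,235.08 → -$773.72
  Nov: +$1,235.08 → $461.36
  Dec: +$1,235.08 → $1,696.44
  Jan: +$1,235.08 − $4,357.44 → -$1,425.92
  Feb: +$1,235.08 − $4,749.48 → -$4,940.32
  Mar: +$1,235.08 → -$3,705.24
  Apr: +$1,235.08 → -$2,470.16
  May: +$1,235.08 → -$1,235.08
  Jun: +$1,235.08 → $0.00
Lowest trial balance = -$4,940.32 (Feb)
Initial deposit = cushion − low point = $1,235.08 − (-$4,940.32) = $6,175.40

$6,175.40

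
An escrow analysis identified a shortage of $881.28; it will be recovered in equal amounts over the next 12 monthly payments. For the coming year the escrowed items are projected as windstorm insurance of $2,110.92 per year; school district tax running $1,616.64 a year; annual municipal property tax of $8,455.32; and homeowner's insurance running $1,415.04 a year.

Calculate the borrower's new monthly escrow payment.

Windstorm insurance: $2,110.92/yr
School district tax: $1,616.64/yr
Municipal property tax: $8,455.32/yr
Homeowner's insurance: $1,415.04/yr
Total annual escrow = $2,110.92 + $1,616.64 + $8,455.32 + $1,415.04 = $13,597.92
Base monthly escrow = $13,597.92 / 12 = $1,133.16
Monthly shortage recovery: $881.28 / 12 = $73.44
Adjusted monthly = $1,133.16 + $73.44 = $1,206.60

$1,206.60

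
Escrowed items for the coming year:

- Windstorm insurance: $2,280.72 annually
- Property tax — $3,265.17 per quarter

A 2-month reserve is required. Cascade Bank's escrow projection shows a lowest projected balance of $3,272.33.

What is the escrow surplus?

Windstorm insurance — $2,280.72 annually
Property tax — $3,265.17 × 4 = $13,060.68 annually
Annual escrow total = $2,280.72 + $13,060.68 = $15,341.40
Monthly escrow = $15,341.40 / 12 = $1,278.45
Required cushion = 2 × $1,278.45 = $2,556.90
Surplus = $3,272.33 − $2,556.90 = $715.43

$715.43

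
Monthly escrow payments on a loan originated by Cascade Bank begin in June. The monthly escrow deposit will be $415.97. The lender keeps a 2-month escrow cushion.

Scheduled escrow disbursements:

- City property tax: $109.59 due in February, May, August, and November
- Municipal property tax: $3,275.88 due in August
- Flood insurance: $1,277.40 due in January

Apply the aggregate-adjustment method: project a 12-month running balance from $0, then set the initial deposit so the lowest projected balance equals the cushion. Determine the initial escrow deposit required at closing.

$2,969.50

Cushion = 2 × $415.97 = $831.94
Trial balance (start $0, +$415.97 each month, − disbursements):
  Jun: +$415.97 → $415.97
  Jul: +$415.97 → $831.94
  Aug: +$415.97 − $3,385.47 → -$2,137.56
  Sep: +$415.97 → -$1,721.59
  Oct: +$415.97 → -$1,305.62
  Nov: +$415.97 − $109.59 → -$999.24
  Dec: +$415.97 → -$583.27
  Jan: +$415.97 − $1,277.40 → -$1,444.70
  Feb: +$415.97 − $109.59 → -$1,138.32
  Mar: +$415.97 → -$722.35
  Apr: +$415.97 → -$306.38
  May: +$415.97 − $109.59 → $0.00
Lowest trial balance = -$2,137.56 (Aug)
Initial deposit = cushion − low point = $831.94 − (-$2,137.56) = $2,969.50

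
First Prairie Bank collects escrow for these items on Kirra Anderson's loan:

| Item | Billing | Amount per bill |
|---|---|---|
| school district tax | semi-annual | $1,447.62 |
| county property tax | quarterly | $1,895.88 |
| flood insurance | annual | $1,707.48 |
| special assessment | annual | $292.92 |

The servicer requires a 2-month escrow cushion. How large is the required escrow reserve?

$2,079.86

School district tax — $1,447.62 × 2 = $2,895.24 per year
County property tax — $1,895.88 × 4 = $7,583.52 per year
Flood insurance — $1,707.48 per year
Special assessment — $292.92 per year
Yearly total = $2,895.24 + $7,583.52 + $1,707.48 + $292.92 = $12,479.16
Base monthly escrow = $12,479.16 / 12 = $1,039.93
Required cushion = 2 × $1,039.93 = $2,079.86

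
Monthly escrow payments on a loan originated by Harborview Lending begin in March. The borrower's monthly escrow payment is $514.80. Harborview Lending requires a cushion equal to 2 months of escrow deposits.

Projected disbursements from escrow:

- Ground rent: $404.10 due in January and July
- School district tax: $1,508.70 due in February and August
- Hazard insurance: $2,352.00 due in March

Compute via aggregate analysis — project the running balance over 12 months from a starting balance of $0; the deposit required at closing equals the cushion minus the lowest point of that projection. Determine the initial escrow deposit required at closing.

$2,866.80

Cushion = 2 × $514.80 = $1,029.60
Trial balance (start $0, +$514.80 each month, − disbursements):
  Mar: +$514.80 − $2,352.00 → -$1,837.20
  Apr: +$514.80 → -$1,322.40
  May: +$514.80 → -$807.60
  Jun: +$514.80 → -$292.80
  Jul: +$514.80 − $404.10 → -$182.10
  Aug: +$514.80 − $1,508.70 → -$1,176.00
  Sep: +$514.80 → -$661.20
  Oct: +$514.80 → -$146.40
  Nov: +$514.80 → $368.40
  Dec: +$514.80 → $883.20
  Jan: +$514.80 − $404.10 → $993.90
  Feb: +$514.80 − $1,508.70 → $0.00
Lowest trial balance = -$1,837.20 (Mar)
Initial deposit = cushion − low point = $1,029.60 − (-$1,837.20) = $2,866.80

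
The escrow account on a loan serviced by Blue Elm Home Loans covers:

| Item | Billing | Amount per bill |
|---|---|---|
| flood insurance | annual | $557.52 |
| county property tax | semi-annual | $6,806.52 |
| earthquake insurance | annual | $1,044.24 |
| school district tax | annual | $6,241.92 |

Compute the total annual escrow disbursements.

$21,456.72

Flood insurance — $557.52
County property tax — $6,806.52 × 2 = $13,613.04
Earthquake insurance — $1,044.24
School district tax — $6,241.92
Annual escrow total = $557.52 + $13,613.04 + $1,044.24 + $6,241.92 = $21,456.72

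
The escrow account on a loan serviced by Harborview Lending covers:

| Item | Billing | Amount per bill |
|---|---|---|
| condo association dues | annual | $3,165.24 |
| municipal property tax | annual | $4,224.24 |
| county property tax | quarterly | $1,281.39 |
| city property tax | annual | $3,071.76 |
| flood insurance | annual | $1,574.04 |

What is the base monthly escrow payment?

Condo association dues = $3,165.24/yr
Municipal property tax = $4,224.24/yr
County property tax = $1,281.39 × 4 = $5,125.56/yr
City property tax = $3,071.76/yr
Flood insurance = $1,574.04/yr
Yearly total = $3,165.24 + $4,224.24 + $5,125.56 + $3,071.76 + $1,574.04 = $17,160.84
Monthly escrow = $17,160.84 / 12 = $1,430.07

$1,430.07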